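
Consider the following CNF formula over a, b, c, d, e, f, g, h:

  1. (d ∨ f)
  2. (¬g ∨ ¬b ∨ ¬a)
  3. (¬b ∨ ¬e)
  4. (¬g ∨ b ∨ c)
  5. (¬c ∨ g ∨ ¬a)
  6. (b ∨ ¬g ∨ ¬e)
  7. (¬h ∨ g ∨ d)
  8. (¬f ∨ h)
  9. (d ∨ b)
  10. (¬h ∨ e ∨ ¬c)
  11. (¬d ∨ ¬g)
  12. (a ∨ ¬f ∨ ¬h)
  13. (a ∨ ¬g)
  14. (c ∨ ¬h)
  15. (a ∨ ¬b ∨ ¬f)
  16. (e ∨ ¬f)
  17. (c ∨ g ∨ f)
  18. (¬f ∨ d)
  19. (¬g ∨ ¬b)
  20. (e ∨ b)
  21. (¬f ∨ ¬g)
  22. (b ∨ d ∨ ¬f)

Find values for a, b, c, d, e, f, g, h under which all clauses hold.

Try a = False.
  then g is forced to False.
Try b = False.
  then d is forced to True.
  then e is forced to True.
For the remaining variables, c = True, f = False, h = True works.
Every clause has at least one true literal under this assignment.

a = 0, b = 0, c = 1, d = 1, e = 1, f = 0, g = 0, h = 1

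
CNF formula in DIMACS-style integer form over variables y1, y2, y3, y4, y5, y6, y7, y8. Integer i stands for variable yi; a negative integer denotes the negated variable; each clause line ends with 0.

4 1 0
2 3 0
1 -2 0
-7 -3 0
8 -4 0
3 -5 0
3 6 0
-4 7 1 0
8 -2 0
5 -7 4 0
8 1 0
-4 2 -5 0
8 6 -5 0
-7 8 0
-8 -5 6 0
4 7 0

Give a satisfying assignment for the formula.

y1=True  y2=True  y3=True  y4=True  y5=False  y6=True  y7=False  y8=True

Check each clause:
  1. (y4 \/ y1) — y1 is true.
  2. (y2 \/ y3) — y2 is true.
  3. (~y2 \/ y1) — y1 is true.
  4. (~y3 \/ ~y7) — ~y7 is true.
  5. (~y4 \/ y8) — y8 is true.
  6. (y3 \/ ~y5) — y3 is true.
  7. (y3 \/ y6) — y3 is true.
  8. (y1 \/ y7 \/ ~y4) — y1 is true.
  9. (y8 \/ ~y2) — y8 is true.
  10. (y5 \/ ~y7 \/ y4) — ~y7 is true.
  11. (y8 \/ y1) — y8 is true.
  12. (~y5 \/ ~y4 \/ y2) — y2 is true.
  13. (y6 \/ y8 \/ ~y5) — y8 is true.
  14. (~y7 \/ y8) — y8 is true.
  15. (y6 \/ ~y5 \/ ~y8) — ~y5 is true.
  16. (y4 \/ y7) — y4 is true.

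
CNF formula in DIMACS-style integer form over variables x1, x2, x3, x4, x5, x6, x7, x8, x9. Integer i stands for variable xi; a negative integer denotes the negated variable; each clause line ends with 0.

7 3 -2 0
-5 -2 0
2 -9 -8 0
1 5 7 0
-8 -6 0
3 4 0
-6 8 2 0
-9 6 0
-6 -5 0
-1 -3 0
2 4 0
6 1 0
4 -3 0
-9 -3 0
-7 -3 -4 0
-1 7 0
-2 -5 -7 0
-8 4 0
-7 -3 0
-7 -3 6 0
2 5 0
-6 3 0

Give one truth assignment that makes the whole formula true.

x1=T, x2=F, x3=F, x4=T, x5=T, x6=F, x7=T, x8=T, x9=F

Check each clause:
  1. {¬x2, x7, x3} — ¬x2 is true.
  2. {¬x5, ¬x2} — ¬x2 is true.
  3. {¬x8, x2, ¬x9} — ¬x9 is true.
  4. {x1, x7, x5} — x1 is true.
  5. {¬x6, ¬x8} — ¬x6 is true.
  6. {x4, x3} — x4 is true.
  7. {¬x6, x8, x2} — x8 is true.
  8. {x6, ¬x9} — ¬x9 is true.
  9. {¬x6, ¬x5} — ¬x6 is true.
  10. {¬x3, ¬x1} — ¬x3 is true.
  11. {x4, x2} — x4 is true.
  12. {x6, x1} — x1 is true.
  13. {¬x3, x4} — x4 is true.
  14. {¬x9, ¬x3} — ¬x3 is true.
  15. {¬x7, ¬x4, ¬x3} — ¬x3 is true.
  16. {¬x1, x7} — x7 is true.
  17. {¬x2, ¬x5, ¬x7} — ¬x2 is true.
  18. {x4, ¬x8} — x4 is true.
  19. {¬x3, ¬x7} — ¬x3 is true.
  20. {¬x7, x6, ¬x3} — ¬x3 is true.
  21. {x2, x5} — x5 is true.
  22. {¬x6, x3} — ¬x6 is true.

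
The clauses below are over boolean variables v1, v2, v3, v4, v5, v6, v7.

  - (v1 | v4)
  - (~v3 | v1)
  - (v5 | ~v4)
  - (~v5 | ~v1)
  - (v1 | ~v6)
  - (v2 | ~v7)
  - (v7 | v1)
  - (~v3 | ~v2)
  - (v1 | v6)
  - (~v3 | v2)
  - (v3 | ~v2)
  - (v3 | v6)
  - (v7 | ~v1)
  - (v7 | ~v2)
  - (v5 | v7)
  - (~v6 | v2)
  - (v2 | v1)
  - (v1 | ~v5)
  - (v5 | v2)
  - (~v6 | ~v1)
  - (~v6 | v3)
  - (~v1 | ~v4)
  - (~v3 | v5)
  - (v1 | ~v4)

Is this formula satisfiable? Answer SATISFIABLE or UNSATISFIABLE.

UNSATISFIABLE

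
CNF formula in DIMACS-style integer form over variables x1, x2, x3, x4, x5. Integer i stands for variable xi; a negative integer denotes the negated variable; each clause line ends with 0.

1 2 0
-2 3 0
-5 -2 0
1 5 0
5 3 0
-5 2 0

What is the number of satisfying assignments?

4

Satisfying assignments:
  x1=T x2=F x3=T x4=F x5=F
  x1=T x2=F x3=T x4=T x5=F
  x1=T x2=T x3=T x4=F x5=F
  x1=T x2=T x3=T x4=T x5=F
That's 4 in total.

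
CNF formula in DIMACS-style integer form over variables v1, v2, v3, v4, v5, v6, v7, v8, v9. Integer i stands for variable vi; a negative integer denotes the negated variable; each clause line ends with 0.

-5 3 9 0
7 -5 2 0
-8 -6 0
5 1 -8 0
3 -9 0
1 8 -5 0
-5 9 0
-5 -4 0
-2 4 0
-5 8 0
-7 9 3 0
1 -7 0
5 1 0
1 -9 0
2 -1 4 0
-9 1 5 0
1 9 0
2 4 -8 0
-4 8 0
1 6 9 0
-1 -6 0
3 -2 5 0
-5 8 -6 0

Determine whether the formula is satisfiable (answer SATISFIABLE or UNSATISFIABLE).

SATISFIABLE

Set v1 = True and propagate.
  then v6 is forced to False.
The remaining clauses are satisfied by v2 = False, v3 = False, v4 = True, v5 = False, v7 = False, v8 = True, v9 = False.
So v1=True, v2=False, v3=False, v4=True, v5=False, v6=False, v7=False, v8=True, v9=False is a satisfying assignment.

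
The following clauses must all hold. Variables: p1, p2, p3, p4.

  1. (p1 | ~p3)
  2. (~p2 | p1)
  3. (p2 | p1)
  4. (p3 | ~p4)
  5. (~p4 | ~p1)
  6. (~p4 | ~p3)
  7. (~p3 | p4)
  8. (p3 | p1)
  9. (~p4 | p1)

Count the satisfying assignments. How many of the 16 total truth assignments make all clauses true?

2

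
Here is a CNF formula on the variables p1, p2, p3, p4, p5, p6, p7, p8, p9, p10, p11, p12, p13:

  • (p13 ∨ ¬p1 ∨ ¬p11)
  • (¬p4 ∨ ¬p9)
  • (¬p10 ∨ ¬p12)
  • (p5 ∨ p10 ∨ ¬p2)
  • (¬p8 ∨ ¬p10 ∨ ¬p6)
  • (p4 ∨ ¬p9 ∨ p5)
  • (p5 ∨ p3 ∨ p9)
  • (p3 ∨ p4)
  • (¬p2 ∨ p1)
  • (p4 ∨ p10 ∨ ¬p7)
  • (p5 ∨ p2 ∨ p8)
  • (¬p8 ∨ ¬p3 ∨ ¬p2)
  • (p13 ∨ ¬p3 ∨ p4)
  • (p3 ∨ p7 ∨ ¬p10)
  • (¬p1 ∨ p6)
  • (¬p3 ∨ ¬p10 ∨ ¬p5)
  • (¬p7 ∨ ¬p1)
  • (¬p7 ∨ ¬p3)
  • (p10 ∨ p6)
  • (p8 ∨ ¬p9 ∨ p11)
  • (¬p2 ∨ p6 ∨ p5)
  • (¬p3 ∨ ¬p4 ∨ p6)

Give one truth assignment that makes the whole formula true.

Pure literal: p12 appears only negated; assign p12 = False.
Pure literal: p13 appears only positively; assign p13 = True.
Set p1 = False and propagate.
  then p2 is forced to False.
The remaining clauses are satisfied by p3 = False, p4 = True, p5 = True, p6 = True, p7 = True, p8 = False, p9 = False, p10 = False, p11 = True.

p1=0, p2=0, p3=0, p4=1, p5=1, p6=1, p7=1, p8=0, p9=0, p10=0, p11=1, p12=0, p13=1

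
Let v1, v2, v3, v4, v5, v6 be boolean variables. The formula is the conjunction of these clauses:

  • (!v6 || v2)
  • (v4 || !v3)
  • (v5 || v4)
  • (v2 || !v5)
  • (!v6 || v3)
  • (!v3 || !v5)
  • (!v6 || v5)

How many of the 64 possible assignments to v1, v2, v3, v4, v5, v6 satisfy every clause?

12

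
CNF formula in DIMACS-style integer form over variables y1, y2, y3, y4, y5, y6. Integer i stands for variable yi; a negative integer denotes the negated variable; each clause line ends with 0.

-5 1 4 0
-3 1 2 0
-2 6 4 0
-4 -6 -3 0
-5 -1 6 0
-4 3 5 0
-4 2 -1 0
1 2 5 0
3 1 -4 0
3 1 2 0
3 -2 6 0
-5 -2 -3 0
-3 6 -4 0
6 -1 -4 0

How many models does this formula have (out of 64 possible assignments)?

12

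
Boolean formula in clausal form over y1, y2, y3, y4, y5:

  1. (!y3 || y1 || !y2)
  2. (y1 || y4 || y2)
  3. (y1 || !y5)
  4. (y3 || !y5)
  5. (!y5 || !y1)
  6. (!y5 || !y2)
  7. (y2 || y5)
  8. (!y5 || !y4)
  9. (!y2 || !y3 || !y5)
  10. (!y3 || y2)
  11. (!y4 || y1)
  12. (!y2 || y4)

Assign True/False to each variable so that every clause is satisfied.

y1 = True, y2 = True, y3 = False, y4 = True, y5 = False

Check each clause:
  1. (!y3 || y1 || !y2) — y1 is true.
  2. (y2 || y4 || y1) — y1 is true.
  3. (y1 || !y5) — y1 is true.
  4. (!y5 || y3) — !y5 is true.
  5. (!y1 || !y5) — !y5 is true.
  6. (!y2 || !y5) — !y5 is true.
  7. (y5 || y2) — y2 is true.
  8. (!y4 || !y5) — !y5 is true.
  9. (!y3 || !y2 || !y5) — !y5 is true.
  10. (y2 || !y3) — y2 is true.
  11. (!y4 || y1) — y1 is true.
  12. (!y2 || y4) — y4 is true.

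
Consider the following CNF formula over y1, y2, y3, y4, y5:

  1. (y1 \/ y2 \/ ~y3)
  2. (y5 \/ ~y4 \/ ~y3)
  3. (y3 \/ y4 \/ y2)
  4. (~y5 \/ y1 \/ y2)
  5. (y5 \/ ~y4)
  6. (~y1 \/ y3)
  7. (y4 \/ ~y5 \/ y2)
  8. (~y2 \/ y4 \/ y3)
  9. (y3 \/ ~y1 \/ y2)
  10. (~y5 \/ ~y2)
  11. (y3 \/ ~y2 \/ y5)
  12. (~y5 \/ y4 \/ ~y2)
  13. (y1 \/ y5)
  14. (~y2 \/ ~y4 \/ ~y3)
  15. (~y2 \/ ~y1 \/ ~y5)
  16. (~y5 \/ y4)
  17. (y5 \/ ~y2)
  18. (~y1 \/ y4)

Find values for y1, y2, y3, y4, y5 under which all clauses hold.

y1=1, y2=0, y3=1, y4=1, y5=1

Set y1 = True and propagate.
  then y3 is forced to True.
  then y4 is forced to True.
  then y5 is forced to True.
  then y2 is forced to False.
Every clause has at least one true literal under this assignment.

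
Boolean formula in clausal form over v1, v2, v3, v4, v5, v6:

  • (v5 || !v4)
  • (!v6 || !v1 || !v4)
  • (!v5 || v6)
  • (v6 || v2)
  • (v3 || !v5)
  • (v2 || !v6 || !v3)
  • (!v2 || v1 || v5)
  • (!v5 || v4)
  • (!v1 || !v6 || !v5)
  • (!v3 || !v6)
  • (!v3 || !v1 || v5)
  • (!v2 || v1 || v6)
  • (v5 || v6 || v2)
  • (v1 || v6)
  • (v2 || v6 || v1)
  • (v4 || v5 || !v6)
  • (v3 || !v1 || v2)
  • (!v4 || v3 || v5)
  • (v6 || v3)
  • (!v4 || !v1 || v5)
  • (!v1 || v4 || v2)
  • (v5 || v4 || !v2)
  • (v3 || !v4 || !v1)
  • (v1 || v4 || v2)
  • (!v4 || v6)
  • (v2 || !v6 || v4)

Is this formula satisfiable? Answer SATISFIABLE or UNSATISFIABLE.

UNSATISFIABLE

v6 = True:
  propagation gives v3=False, v5=False, v4=False; an empty clause results — contradiction.
v6 = False:
  propagation gives v5=False, v4=False, v2=True; an empty clause results — contradiction.
Every branch closes, so no satisfying assignment exists.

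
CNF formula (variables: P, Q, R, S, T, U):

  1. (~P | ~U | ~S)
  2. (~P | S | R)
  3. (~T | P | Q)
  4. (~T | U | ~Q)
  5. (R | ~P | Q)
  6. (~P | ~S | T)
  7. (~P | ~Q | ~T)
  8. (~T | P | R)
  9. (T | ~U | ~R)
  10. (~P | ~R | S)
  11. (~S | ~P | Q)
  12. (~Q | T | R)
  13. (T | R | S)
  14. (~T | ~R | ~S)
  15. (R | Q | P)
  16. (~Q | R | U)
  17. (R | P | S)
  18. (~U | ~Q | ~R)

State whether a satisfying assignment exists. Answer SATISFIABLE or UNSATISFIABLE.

Branch on P: take P = False.
Branch on Q: take Q = True.
Branch on R: take R = True.
  then U is forced to False.
  then T is forced to False.
S is now unconstrained; take S = False.
So P=False, Q=True, R=True, S=False, T=False, U=False is a satisfying assignment.

SATISFIABLE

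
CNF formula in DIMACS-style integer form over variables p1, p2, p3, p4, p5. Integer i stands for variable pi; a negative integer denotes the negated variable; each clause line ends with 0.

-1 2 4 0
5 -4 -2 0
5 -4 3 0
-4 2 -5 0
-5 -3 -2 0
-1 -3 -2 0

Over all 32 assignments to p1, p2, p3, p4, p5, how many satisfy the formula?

13

Case analysis on p2 and p4:
  p2=1, p4=1: remaining (p1,p3,p5) ∈ {(0,0,1); (1,0,1)} — 2.
  p2=1, p4=0: 5 of the 8 assignments to (p1,p3,p5) work.
  p2=0, p4=1: remaining (p1,p3,p5) ∈ {(0,1,0); (1,1,0)} — 2.
  p2=0, p4=0: remaining (p1,p3,p5) ∈ {(0,0,0); (0,0,1); (0,1,0); (0,1,1)} — 4.
Total: 2 + 5 + 2 + 4 = 13.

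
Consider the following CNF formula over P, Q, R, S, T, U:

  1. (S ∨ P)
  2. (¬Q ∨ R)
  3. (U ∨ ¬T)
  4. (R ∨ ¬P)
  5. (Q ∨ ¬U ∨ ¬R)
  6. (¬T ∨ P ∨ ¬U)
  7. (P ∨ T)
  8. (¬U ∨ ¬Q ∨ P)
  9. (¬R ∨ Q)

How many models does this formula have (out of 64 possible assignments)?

Satisfying assignments:
  P=1 Q=1 R=1 S=0 T=0 U=0
  P=1 Q=1 R=1 S=0 T=0 U=1
  P=1 Q=1 R=1 S=0 T=1 U=1
  P=1 Q=1 R=1 S=1 T=0 U=0
  P=1 Q=1 R=1 S=1 T=0 U=1
  P=1 Q=1 R=1 S=1 T=1 U=1
Count: 6.

6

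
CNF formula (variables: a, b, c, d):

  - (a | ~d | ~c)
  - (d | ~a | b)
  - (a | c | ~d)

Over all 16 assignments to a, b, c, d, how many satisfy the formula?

Split on a, then d.
  a=1, d=1: remaining (b,c) ∈ {(0,0); (0,1); (1,0); (1,1)} — 4.
  a=1, d=0: remaining (b,c) ∈ {(1,0); (1,1)} — 2.
  a=0, d=1: a clause becomes empty — 0.
  a=0, d=0: remaining (b,c) ∈ {(0,0); (0,1); (1,0); (1,1)} — 4.
Total: 4 + 2 + 0 + 4 = 10.

10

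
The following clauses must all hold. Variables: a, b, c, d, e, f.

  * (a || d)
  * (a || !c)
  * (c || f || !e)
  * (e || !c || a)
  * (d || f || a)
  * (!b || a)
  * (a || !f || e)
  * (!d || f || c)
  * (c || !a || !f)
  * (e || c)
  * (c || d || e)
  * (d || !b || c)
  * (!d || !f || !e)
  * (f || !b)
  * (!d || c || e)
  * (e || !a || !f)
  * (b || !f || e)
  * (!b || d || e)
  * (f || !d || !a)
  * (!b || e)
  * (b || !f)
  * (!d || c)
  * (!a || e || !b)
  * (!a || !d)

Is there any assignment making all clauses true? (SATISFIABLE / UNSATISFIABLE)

SATISFIABLE

Set a = True and propagate.
  then d is forced to False.
Branch on b: take b = True.
  then c is forced to True.
  then f is forced to True.
  then e is forced to True.
Every clause has at least one true literal under this assignment.
So a = T, b = T, c = T, d = F, e = T, f = T is a satisfying assignment.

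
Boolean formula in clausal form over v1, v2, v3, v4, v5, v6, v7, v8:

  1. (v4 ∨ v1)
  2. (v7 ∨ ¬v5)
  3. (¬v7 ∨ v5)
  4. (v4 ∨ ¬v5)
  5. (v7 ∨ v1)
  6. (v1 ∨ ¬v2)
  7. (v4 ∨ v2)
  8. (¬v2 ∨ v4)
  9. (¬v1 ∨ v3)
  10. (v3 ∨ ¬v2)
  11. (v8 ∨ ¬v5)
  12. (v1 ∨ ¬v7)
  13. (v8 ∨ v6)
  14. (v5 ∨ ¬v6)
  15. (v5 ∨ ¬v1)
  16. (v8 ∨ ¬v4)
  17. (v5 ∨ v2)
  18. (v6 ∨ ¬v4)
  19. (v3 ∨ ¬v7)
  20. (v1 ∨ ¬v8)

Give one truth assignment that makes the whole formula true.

v1=T, v2=F, v3=T, v4=T, v5=T, v6=T, v7=T, v8=T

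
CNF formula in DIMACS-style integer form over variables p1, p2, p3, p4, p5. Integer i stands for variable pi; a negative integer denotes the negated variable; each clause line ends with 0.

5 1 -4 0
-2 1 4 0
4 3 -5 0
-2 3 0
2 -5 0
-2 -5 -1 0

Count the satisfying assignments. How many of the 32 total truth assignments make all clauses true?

9

Case analysis on p2 and p5:
  p2=T, p5=T: remaining (p1,p3,p4) ∈ {(F,T,T)} — 1.
  p2=T, p5=F: remaining (p1,p3,p4) ∈ {(T,T,F); (T,T,T)} — 2.
  p2=F, p5=T: a clause becomes empty — 0.
  p2=F, p5=F: p3 free; 3 ways for (p1,p4) × 2^1 = 6.
Total: 1 + 2 + 0 + 6 = 9.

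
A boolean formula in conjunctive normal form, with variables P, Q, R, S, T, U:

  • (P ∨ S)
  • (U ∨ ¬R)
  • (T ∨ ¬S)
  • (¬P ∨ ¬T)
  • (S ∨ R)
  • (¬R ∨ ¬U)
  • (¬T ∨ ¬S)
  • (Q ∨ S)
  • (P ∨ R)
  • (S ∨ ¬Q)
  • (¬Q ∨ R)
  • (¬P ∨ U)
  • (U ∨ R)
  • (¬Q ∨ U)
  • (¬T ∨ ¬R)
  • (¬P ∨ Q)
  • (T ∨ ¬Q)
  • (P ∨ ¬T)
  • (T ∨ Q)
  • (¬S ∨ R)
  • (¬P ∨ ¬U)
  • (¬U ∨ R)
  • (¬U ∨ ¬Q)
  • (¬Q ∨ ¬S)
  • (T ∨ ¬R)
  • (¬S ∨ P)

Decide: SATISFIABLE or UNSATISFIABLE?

R = True:
  propagation gives U=True; an empty clause results — contradiction.
R = False:
  propagation gives S=True; an empty clause results — contradiction.
Every branch closes, so no satisfying assignment exists.

UNSATISFIABLE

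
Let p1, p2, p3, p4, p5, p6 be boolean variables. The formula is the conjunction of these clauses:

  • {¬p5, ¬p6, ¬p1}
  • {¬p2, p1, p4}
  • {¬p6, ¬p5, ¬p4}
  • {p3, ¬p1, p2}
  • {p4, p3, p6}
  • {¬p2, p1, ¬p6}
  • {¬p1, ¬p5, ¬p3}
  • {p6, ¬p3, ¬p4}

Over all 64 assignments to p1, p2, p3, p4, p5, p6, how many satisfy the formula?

22

Case analysis on p1 and p6:
  p1=T, p6=T: p4 free; 3 ways for (p2,p3,p5) × 2^1 = 6.
  p1=T, p6=F: remaining (p2,p3,p4,p5) ∈ {(F,T,F,F); (T,F,T,F); (T,F,T,T); (T,T,F,F)} — 4.
  p1=F, p6=T: p3 free; 3 ways for (p2,p4,p5) × 2^1 = 6.
  p1=F, p6=F: p5 free; 3 ways for (p2,p3,p4) × 2^1 = 6.
Total: 6 + 4 + 6 + 6 = 22.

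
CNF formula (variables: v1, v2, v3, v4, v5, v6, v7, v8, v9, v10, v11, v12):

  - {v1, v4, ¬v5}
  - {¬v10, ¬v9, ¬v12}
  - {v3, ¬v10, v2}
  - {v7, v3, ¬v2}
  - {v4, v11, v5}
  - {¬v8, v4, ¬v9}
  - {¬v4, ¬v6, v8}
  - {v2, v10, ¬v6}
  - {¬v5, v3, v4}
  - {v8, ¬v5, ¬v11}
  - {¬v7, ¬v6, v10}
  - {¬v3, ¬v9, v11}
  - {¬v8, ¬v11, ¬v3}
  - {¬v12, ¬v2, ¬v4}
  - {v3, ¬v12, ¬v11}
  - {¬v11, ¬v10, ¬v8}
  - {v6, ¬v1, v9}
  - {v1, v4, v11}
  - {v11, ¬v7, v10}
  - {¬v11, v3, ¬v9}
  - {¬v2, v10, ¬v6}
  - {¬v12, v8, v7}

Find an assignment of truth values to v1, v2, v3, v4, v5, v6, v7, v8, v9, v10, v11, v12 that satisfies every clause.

v1=F, v2=T, v3=T, v4=F, v5=F, v6=F, v7=T, v8=F, v9=T, v10=T, v11=T, v12=F

Pure literal: v12 appears only negated; assign v12 = False.
Set v1 = False and propagate.
For the remaining variables, v2 = True, v3 = True, v4 = False, v5 = False, v6 = False, v7 = True, v8 = False, v9 = True, v10 = True, v11 = True works.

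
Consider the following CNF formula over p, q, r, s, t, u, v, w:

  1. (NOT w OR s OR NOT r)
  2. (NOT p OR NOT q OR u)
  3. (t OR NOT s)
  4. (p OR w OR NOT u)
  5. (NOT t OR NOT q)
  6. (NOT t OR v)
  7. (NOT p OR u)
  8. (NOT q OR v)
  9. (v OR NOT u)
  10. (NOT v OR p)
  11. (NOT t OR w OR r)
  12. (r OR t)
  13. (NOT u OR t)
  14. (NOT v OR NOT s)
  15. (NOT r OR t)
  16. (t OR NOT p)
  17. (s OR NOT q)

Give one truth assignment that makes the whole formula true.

q occurs only negated in the remaining clauses — set q = False.
Set p = True and propagate.
  then u is forced to True.
  then v is forced to True.
  then t is forced to True.
  then s is forced to False.
For the remaining variables, r = True, w = False works.
Check each clause:
  1. (s OR NOT w OR NOT r) — NOT w is true.
  2. (u OR NOT p OR NOT q) — NOT q is true.
  3. (NOT s OR t) — NOT s is true.
  4. (NOT u OR p OR w) — p is true.
  5. (NOT t OR NOT q) — NOT q is true.
  6. (v OR NOT t) — v is true.
  7. (u OR NOT p) — u is true.
  8. (NOT q OR v) — NOT q is true.
  9. (v OR NOT u) — v is true.
  10. (p OR NOT v) — p is true.
  11. (NOT t OR r OR w) — r is true.
  12. (t OR r) — r is true.
  13. (NOT u OR t) — t is true.
  14. (NOT s OR NOT v) — NOT s is true.
  15. (NOT r OR t) — t is true.
  16. (t OR NOT p) — t is true.
  17. (NOT q OR s) — NOT q is true.

p=1, q=0, r=1, s=0, t=1, u=1, v=1, w=0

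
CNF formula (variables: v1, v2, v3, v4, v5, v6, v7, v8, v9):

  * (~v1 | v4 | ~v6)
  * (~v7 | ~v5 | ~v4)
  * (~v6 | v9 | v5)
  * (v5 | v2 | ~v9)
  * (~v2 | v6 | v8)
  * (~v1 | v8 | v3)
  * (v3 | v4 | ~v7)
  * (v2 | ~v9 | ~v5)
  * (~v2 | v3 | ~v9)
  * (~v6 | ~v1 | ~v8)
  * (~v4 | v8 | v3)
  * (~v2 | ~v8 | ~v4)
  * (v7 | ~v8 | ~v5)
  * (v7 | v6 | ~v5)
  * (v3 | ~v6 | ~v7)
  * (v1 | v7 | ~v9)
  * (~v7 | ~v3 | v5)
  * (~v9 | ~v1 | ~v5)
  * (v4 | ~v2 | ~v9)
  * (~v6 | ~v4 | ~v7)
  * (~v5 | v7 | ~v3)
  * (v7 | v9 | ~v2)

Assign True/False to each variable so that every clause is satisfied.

v1=F, v2=T, v3=T, v4=F, v5=T, v6=T, v7=T, v8=T, v9=F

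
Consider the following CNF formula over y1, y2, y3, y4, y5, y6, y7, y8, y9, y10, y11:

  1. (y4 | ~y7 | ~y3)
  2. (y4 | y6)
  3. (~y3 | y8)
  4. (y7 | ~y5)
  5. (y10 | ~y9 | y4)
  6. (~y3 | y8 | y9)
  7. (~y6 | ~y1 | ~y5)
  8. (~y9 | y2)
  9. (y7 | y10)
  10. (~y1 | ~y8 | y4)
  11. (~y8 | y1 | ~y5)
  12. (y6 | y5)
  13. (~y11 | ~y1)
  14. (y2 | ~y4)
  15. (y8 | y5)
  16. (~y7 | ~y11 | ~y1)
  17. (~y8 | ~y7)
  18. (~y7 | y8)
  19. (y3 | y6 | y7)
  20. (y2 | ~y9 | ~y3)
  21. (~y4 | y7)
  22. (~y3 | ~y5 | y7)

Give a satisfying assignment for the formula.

y1 = 0, y2 = 1, y3 = 1, y4 = 0, y5 = 0, y6 = 1, y7 = 0, y8 = 1, y9 = 1, y10 = 1, y11 = 0

Pure literal: y2 appears only positively; assign y2 = True.
Pure literal: y10 appears only positively; assign y10 = True.
Try y1 = False.
Set y3 = True and propagate.
  then y8 is forced to True.
  then y5 is forced to False.
  then y6 is forced to True.
  then y7 is forced to False.
  then y4 is forced to False.
y9, y11 are now unconstrained; take y9 = True, y11 = False.
Every clause has at least one true literal under this assignment.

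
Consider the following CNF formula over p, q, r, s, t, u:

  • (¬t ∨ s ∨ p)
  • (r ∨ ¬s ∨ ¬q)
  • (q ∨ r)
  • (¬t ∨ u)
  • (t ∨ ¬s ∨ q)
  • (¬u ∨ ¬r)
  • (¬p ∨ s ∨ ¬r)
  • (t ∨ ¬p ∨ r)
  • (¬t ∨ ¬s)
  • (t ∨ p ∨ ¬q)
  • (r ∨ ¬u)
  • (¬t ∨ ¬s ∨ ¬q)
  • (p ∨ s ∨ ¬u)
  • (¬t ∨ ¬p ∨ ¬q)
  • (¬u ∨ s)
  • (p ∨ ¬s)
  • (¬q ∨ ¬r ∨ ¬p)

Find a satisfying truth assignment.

p = F  q = F  r = T  s = F  t = F  u = F

Check each clause:
  1. (p ∨ ¬t ∨ s) — ¬t is true.
  2. (¬q ∨ ¬s ∨ r) — r is true.
  3. (q ∨ r) — r is true.
  4. (¬t ∨ u) — ¬t is true.
  5. (q ∨ ¬s ∨ t) — ¬s is true.
  6. (¬u ∨ ¬r) — ¬u is true.
  7. (¬p ∨ s ∨ ¬r) — ¬p is true.
  8. (t ∨ r ∨ ¬p) — r is true.
  9. (¬t ∨ ¬s) — ¬t is true.
  10. (t ∨ ¬q ∨ p) — ¬q is true.
  11. (¬u ∨ r) — ¬u is true.
  12. (¬q ∨ ¬t ∨ ¬s) — ¬t is true.
  13. (s ∨ ¬u ∨ p) — ¬u is true.
  14. (¬t ∨ ¬p ∨ ¬q) — ¬t is true.
  15. (s ∨ ¬u) — ¬u is true.
  16. (p ∨ ¬s) — ¬s is true.
  17. (¬r ∨ ¬q ∨ ¬p) — ¬q is true.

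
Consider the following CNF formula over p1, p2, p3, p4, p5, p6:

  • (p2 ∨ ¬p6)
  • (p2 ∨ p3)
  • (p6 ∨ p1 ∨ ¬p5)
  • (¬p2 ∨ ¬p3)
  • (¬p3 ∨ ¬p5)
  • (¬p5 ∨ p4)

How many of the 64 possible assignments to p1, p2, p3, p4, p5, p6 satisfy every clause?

Case analysis on p2 and p3:
  p2=1, p3=1: a clause becomes empty — 0.
  p2=1, p3=0: 11 of the 16 assignments to (p1,p4,p5,p6) work.
  p2=0, p3=1: remaining (p1,p4,p5,p6) ∈ {(0,0,0,0); (0,1,0,0); (1,0,0,0); (1,1,0,0)} — 4.
  p2=0, p3=0: a clause becomes empty — 0.
Total: 0 + 11 + 4 + 0 = 15.

15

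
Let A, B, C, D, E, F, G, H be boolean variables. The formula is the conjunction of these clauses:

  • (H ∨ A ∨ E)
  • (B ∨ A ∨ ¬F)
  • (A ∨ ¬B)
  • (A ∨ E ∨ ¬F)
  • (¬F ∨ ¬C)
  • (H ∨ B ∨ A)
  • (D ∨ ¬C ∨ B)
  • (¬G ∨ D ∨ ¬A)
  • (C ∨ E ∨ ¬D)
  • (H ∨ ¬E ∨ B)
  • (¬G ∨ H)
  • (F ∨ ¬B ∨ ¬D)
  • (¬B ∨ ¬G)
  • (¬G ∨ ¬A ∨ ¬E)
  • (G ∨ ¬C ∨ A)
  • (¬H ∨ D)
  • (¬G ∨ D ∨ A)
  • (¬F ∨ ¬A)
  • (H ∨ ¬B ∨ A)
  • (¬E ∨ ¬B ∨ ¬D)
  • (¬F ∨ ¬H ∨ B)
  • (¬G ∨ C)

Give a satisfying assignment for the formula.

A = 1, B = 1, C = 0, D = 0, E = 0, F = 0, G = 0, H = 0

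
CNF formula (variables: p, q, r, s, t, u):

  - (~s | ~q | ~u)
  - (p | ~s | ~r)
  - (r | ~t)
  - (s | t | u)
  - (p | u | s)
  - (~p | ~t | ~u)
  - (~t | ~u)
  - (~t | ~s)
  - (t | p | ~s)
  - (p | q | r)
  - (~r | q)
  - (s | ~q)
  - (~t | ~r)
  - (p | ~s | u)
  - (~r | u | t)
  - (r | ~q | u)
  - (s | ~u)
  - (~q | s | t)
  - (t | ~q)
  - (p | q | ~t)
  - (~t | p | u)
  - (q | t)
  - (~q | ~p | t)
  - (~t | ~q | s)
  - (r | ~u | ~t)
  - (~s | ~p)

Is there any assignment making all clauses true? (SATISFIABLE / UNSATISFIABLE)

UNSATISFIABLE

t = True:
  propagation gives r=True; an empty clause results — contradiction.
t = False:
  propagation gives q=False; an empty clause results — contradiction.
Every branch closes, so no satisfying assignment exists.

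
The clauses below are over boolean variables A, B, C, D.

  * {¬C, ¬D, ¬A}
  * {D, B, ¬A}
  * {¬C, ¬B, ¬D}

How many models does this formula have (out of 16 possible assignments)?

Case analysis on D and A:
  D=1, A=1: remaining (B,C) ∈ {(0,0); (1,0)} — 2.
  D=1, A=0: remaining (B,C) ∈ {(0,0); (0,1); (1,0)} — 3.
  D=0, A=1: remaining (B,C) ∈ {(1,0); (1,1)} — 2.
  D=0, A=0: remaining (B,C) ∈ {(0,0); (0,1); (1,0); (1,1)} — 4.
Total: 2 + 3 + 2 + 4 = 11.

11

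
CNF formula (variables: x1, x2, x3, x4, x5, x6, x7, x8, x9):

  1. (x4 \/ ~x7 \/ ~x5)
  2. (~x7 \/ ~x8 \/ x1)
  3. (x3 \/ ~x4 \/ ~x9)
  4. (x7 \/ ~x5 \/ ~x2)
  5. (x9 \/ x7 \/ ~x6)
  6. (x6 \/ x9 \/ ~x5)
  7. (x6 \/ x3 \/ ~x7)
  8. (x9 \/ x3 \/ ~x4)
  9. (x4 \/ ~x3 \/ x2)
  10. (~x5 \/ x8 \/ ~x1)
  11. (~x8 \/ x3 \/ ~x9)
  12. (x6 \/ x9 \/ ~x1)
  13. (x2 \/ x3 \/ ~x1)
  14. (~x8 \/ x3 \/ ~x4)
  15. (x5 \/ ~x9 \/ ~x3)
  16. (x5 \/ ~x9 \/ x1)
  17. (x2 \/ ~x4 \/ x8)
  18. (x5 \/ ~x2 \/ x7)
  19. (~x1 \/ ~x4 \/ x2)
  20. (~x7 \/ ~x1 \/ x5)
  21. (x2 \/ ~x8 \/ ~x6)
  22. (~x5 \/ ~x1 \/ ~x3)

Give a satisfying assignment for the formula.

x1=F, x2=F, x3=F, x4=F, x5=T, x6=T, x7=F, x8=F, x9=T

Set x1 = False and propagate.
Branch on x2: take x2 = False.
For the remaining variables, x3 = False, x4 = False, x5 = True, x6 = True, x7 = False, x8 = False, x9 = True works.
Check each clause:
  1. (~x5 \/ ~x7 \/ x4) — ~x7 is true.
  2. (~x8 \/ ~x7 \/ x1) — ~x8 is true.
  3. (~x4 \/ x3 \/ ~x9) — ~x4 is true.
  4. (~x2 \/ x7 \/ ~x5) — ~x2 is true.
  5. (x9 \/ x7 \/ ~x6) — x9 is true.
  6. (~x5 \/ x6 \/ x9) — x9 is true.
  7. (x3 \/ ~x7 \/ x6) — ~x7 is true.
  8. (~x4 \/ x9 \/ x3) — x9 is true.
  9. (x2 \/ x4 \/ ~x3) — ~x3 is true.
  10. (x8 \/ ~x1 \/ ~x5) — ~x1 is true.
  11. (x3 \/ ~x9 \/ ~x8) — ~x8 is true.
  12. (x9 \/ ~x1 \/ x6) — x9 is true.
  13. (~x1 \/ x3 \/ x2) — ~x1 is true.
  14. (~x4 \/ x3 \/ ~x8) — ~x8 is true.
  15. (~x9 \/ x5 \/ ~x3) — x5 is true.
  16. (~x9 \/ x5 \/ x1) — x5 is true.
  17. (x2 \/ ~x4 \/ x8) — ~x4 is true.
  18. (~x2 \/ x5 \/ x7) — x5 is true.
  19. (x2 \/ ~x4 \/ ~x1) — ~x4 is true.
  20. (x5 \/ ~x1 \/ ~x7) — ~x7 is true.
  21. (~x8 \/ x2 \/ ~x6) — ~x8 is true.
  22. (~x1 \/ ~x5 \/ ~x3) — ~x3 is true.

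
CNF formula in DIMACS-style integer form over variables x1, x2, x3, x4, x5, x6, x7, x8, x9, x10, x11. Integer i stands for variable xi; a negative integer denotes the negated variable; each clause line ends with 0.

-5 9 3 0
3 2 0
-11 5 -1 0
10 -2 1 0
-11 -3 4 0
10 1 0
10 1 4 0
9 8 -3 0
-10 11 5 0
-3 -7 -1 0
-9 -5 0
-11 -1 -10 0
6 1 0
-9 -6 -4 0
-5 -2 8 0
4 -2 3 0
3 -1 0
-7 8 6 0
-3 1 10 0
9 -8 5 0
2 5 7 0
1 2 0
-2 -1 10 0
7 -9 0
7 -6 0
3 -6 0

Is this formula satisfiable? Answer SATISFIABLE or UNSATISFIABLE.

Set x1 = False and propagate.
  then x10 is forced to True.
  then x6 is forced to True.
  then x2 is forced to True.
  then x7 is forced to True.
  then x3 is forced to True.
Branch on x4: take x4 = True.
  then x9 is forced to False.
  then x8 is forced to True.
  then x5 is forced to True.
x11 is now unconstrained; take x11 = False.
Every clause has at least one true literal under this assignment.
So x1=F, x2=T, x3=T, x4=T, x5=T, x6=T, x7=T, x8=T, x9=F, x10=T, x11=F is a satisfying assignment.

SATISFIABLE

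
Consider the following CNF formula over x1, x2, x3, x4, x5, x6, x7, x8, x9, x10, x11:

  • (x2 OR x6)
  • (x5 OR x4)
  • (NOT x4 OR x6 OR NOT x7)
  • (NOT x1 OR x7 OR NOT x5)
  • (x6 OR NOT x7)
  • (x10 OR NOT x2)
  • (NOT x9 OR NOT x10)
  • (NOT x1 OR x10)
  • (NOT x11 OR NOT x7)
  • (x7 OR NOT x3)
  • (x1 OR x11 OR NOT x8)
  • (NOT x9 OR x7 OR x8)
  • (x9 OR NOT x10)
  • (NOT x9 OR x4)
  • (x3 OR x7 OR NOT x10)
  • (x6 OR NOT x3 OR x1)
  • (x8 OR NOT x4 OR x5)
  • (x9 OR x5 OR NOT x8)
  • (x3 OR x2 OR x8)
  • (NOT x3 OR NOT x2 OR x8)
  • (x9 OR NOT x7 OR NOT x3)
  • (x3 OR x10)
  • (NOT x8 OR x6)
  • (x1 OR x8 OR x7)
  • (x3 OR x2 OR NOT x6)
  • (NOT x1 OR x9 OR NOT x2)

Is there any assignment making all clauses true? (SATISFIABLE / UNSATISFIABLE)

Set x1 = False and propagate.
Try x2 = False.
  then x6 is forced to True.
  then x3 is forced to True.
  then x7 is forced to True.
  then x11 is forced to False.
  then x8 is forced to False.
  then x9 is forced to True.
  then x10 is forced to False.
  then x4 is forced to True.
  then x5 is forced to True.
So x1 = False, x2 = False, x3 = True, x4 = True, x5 = True, x6 = True, x7 = True, x8 = False, x9 = True, x10 = False, x11 = False is a satisfying assignment.

SATISFIABLE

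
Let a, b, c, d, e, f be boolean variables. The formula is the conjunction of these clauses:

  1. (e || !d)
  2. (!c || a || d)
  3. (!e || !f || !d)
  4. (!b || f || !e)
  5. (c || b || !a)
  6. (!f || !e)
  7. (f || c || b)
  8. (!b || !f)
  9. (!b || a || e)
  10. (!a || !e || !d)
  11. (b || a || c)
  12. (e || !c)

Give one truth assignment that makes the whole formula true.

Try a = False.
Branch on b: take b = False.
  then c is forced to True.
  then d is forced to True.
  then e is forced to True.
  then f is forced to False.

a=False, b=False, c=True, d=True, e=True, f=False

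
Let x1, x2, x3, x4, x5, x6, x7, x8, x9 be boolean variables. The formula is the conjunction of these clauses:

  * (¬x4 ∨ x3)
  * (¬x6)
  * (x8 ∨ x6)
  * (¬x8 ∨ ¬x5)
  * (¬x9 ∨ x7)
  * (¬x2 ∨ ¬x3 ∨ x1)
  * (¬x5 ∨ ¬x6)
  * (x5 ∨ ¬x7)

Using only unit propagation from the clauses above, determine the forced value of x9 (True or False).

False

(¬x6) is a unit clause: x6 = False.
In (x8 ∨ x6), x6 is now false; x8 must hold, so x8 = True.
(¬x8 ∨ ¬x5): since x8 = True, the clause reduces to (¬x5). x5 = False.
In (¬x7 ∨ x5), x5 is now false; ¬x7 must hold, so x7 = False.
In (x7 ∨ ¬x9), x7 is now false; ¬x9 must hold, so x9 = False.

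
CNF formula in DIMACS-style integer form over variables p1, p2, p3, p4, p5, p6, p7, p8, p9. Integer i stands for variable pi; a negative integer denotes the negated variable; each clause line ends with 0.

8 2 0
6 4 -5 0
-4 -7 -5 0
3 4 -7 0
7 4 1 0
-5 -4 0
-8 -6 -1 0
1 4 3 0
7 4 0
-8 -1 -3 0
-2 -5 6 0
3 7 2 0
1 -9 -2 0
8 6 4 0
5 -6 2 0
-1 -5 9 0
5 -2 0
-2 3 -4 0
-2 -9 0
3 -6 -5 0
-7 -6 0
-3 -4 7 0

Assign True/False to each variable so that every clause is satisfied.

p1=True  p2=False  p3=False  p4=True  p5=False  p6=False  p7=True  p8=True  p9=False

Check each clause:
  1. (p2 OR p8) — p8 is true.
  2. (p4 OR NOT p5 OR p6) — NOT p5 is true.
  3. (NOT p4 OR NOT p5 OR NOT p7) — NOT p5 is true.
  4. (NOT p7 OR p4 OR p3) — p4 is true.
  5. (p7 OR p4 OR p1) — p1 is true.
  6. (NOT p4 OR NOT p5) — NOT p5 is true.
  7. (NOT p1 OR NOT p6 OR NOT p8) — NOT p6 is true.
  8. (p3 OR p1 OR p4) — p1 is true.
  9. (p7 OR p4) — p4 is true.
  10. (NOT p1 OR NOT p3 OR NOT p8) — NOT p3 is true.
  11. (NOT p5 OR p6 OR NOT p2) — NOT p5 is true.
  12. (p7 OR p3 OR p2) — p7 is true.
  13. (NOT p9 OR p1 OR NOT p2) — p1 is true.
  14. (p4 OR p8 OR p6) — p8 is true.
  15. (p5 OR p2 OR NOT p6) — NOT p6 is true.
  16. (NOT p5 OR p9 OR NOT p1) — NOT p5 is true.
  17. (NOT p2 OR p5) — NOT p2 is true.
  18. (p3 OR NOT p2 OR NOT p4) — NOT p2 is true.
  19. (NOT p9 OR NOT p2) — NOT p2 is true.
  20. (p3 OR NOT p5 OR NOT p6) — NOT p6 is true.
  21. (NOT p6 OR NOT p7) — NOT p6 is true.
  22. (NOT p4 OR NOT p3 OR p7) — NOT p3 is true.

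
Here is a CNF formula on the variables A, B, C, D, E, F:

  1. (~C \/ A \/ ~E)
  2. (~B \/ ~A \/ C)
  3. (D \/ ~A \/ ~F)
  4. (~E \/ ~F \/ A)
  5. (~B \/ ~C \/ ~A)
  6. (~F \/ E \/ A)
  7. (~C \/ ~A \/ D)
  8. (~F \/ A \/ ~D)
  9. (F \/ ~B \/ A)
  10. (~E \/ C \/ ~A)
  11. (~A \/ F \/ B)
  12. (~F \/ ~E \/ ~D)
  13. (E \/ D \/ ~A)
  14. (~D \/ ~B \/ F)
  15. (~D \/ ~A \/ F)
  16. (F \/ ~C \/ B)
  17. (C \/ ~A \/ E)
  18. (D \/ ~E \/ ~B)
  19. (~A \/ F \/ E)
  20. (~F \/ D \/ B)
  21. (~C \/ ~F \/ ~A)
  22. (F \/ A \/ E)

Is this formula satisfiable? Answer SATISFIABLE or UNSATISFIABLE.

SATISFIABLE

Try A = False.
For the remaining variables, B = False, C = False, D = False, E = True, F = False works.
Every clause has at least one true literal under this assignment.
So A=F  B=F  C=F  D=F  E=T  F=F is a satisfying assignment.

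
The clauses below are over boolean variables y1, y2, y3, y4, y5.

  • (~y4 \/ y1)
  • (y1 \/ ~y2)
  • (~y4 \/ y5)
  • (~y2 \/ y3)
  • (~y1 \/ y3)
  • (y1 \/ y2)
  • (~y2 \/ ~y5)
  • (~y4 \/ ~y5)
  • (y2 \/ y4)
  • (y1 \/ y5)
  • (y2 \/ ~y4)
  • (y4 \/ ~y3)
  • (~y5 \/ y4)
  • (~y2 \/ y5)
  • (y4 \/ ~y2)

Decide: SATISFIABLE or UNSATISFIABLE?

y2 = True:
  propagation gives y1=True, y3=True, y5=False; an empty clause results — contradiction.
y2 = False:
  propagation gives y1=True, y3=True, y4=True; an empty clause results — contradiction.
Every branch closes, so no satisfying assignment exists.

UNSATISFIABLE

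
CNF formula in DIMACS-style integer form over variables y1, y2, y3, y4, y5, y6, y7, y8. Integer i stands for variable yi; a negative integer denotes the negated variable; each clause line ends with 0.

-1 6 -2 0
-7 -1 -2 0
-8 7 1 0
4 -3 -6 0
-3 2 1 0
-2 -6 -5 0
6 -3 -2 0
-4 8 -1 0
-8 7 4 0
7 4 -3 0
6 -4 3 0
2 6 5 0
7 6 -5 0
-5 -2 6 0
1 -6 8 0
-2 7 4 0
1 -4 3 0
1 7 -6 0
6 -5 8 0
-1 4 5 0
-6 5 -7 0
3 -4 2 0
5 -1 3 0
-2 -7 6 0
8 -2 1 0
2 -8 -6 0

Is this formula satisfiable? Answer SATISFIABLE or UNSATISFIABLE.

Try y1 = True.
For the remaining variables, y2 = False, y3 = True, y4 = False, y5 = True, y6 = False, y7 = True, y8 = True works.
Every clause has at least one true literal under this assignment.
So y1=True  y2=False  y3=True  y4=False  y5=True  y6=False  y7=True  y8=True is a satisfying assignment.

SATISFIABLE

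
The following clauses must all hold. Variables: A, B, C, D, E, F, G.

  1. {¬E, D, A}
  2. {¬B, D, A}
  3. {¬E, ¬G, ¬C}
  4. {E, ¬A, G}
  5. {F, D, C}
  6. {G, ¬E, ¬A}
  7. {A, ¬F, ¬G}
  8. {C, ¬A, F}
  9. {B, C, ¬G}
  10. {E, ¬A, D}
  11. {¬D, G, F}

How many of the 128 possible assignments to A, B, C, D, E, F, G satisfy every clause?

Split on A, then G.
  A=T, G=T: 7 of the 32 assignments to (B,C,D,E,F) work.
  A=T, G=F: a clause becomes empty — 0.
  A=F, G=T: 5 of the 32 assignments to (B,C,D,E,F) work.
  A=F, G=F: 11 of the 32 assignments to (B,C,D,E,F) work.
Total: 7 + 0 + 5 + 11 = 23.

23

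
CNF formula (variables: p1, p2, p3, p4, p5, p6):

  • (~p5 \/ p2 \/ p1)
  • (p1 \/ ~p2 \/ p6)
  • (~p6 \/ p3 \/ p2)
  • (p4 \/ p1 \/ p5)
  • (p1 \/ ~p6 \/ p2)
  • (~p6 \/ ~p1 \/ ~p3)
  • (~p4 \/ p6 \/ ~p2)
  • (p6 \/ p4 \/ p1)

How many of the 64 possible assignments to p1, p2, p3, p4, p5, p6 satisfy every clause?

24

Case analysis on p1 and p6:
  p1=1, p6=1: remaining (p2,p3,p4,p5) ∈ {(1,0,0,0); (1,0,0,1); (1,0,1,0); (1,0,1,1)} — 4.
  p1=1, p6=0: p3, p5 free; 3 ways for (p2,p4) × 2^2 = 12.
  p1=0, p6=1: p3 free; 3 ways for (p2,p4,p5) × 2^1 = 6.
  p1=0, p6=0: remaining (p2,p3,p4,p5) ∈ {(0,0,1,0); (0,1,1,0)} — 2.
Total: 4 + 12 + 6 + 2 = 24.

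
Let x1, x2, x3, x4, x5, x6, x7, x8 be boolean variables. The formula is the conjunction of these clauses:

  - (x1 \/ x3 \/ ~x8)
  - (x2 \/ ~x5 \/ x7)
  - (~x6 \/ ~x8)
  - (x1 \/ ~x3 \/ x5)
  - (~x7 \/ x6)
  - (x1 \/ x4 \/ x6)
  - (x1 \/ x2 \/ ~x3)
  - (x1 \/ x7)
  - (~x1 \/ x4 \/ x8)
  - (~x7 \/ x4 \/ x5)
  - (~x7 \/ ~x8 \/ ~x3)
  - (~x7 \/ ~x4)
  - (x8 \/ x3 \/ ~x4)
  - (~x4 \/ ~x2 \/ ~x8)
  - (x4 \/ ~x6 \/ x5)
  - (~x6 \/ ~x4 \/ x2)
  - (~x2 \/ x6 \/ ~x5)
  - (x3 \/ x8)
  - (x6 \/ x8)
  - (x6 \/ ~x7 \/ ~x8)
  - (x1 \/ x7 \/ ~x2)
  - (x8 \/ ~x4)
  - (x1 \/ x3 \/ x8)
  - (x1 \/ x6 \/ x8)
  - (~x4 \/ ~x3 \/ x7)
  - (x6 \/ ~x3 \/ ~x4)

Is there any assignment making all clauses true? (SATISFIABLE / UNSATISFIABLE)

SATISFIABLE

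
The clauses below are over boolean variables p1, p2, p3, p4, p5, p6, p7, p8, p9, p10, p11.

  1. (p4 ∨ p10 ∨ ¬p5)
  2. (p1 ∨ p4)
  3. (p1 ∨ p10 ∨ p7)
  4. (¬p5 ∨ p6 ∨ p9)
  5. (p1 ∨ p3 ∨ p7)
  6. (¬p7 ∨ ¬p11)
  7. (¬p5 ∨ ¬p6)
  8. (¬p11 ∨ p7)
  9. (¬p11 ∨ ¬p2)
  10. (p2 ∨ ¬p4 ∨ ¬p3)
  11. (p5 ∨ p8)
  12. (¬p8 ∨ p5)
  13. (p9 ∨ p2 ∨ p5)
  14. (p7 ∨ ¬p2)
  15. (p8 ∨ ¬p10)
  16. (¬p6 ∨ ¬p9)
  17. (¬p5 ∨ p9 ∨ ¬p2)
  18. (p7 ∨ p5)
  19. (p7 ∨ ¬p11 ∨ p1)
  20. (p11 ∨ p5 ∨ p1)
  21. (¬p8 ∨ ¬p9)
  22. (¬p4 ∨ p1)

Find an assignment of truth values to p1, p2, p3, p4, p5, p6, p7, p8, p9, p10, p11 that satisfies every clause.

p1=True  p2=True  p3=False  p4=True  p5=True  p6=False  p7=True  p8=False  p9=True  p10=False  p11=False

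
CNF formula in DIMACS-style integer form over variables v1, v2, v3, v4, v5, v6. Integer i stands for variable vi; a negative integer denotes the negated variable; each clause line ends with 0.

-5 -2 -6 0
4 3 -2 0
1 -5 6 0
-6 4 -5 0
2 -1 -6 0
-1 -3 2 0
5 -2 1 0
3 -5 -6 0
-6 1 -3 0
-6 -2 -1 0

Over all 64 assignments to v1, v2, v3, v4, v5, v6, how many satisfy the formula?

16

Split on v6, then v1.
  v6=T, v1=T: a clause becomes empty — 0.
  v6=T, v1=F: remaining (v2,v3,v4,v5) ∈ {(F,F,F,F); (F,F,T,F)} — 2.
  v6=F, v1=T: v5 free; 5 ways for (v2,v3,v4) × 2^1 = 10.
  v6=F, v1=F: remaining (v2,v3,v4,v5) ∈ {(F,F,F,F); (F,F,T,F); (F,T,F,F); (F,T,T,F)} — 4.
Total: 0 + 2 + 10 + 4 = 16.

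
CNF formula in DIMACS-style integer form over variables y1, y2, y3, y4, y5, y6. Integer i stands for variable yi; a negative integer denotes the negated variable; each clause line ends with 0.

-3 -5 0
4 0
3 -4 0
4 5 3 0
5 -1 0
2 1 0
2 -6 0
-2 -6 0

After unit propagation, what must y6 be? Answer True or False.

False

(y4) stands alone — y4 = True.
(y3 || !y4): since y4 = True, the clause reduces to (y3). y3 = True.
From (!y5 || !y3) and y3 = True: y5 = False.
(!y1 || y5) with y5 = False leaves only !y1, so y1 = False.
(y1 || y2) with y1 = False leaves only y2, so y2 = True.
(!y2 || !y6) with y2 = True leaves only !y6, so y6 = False.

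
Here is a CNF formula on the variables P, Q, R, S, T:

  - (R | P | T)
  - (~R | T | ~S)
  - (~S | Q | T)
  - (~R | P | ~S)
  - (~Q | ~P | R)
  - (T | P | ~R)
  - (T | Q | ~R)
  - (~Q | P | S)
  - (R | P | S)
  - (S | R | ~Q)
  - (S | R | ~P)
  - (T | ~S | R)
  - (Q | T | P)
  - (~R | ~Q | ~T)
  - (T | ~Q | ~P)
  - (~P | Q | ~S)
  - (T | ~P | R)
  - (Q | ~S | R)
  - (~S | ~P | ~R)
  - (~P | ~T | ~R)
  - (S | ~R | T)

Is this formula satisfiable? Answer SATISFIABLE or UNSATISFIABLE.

SATISFIABLE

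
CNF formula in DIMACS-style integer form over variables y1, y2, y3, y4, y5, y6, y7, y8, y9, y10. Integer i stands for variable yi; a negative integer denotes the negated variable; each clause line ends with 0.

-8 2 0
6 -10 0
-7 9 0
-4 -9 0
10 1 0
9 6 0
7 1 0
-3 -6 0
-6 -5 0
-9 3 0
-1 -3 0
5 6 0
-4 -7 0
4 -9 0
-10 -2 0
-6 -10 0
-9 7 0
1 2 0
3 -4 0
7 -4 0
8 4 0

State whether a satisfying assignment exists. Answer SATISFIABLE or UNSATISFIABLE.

SATISFIABLE

Branch on y1: take y1 = True.
  then y3 is forced to False.
  then y9 is forced to False.
  then y7 is forced to False.
  then y6 is forced to True.
  then y5 is forced to False.
  then y10 is forced to False.
  then y4 is forced to False.
  then y8 is forced to True.
  then y2 is forced to True.
Every clause has at least one true literal under this assignment.
So y1 = T, y2 = T, y3 = F, y4 = F, y5 = F, y6 = T, y7 = F, y8 = T, y9 = F, y10 = F is a satisfying assignment.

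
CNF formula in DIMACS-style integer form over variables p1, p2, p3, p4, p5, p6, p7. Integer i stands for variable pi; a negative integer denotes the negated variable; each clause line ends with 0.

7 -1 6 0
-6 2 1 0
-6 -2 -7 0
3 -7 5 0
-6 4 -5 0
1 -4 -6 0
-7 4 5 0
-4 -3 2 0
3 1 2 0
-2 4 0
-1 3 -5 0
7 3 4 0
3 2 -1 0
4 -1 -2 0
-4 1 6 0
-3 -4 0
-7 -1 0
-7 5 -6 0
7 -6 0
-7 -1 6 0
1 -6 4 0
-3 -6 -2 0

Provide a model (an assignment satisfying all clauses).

Set p1 = False and propagate.
Branch on p2: take p2 = False.
  then p6 is forced to False.
  then p3 is forced to True.
  then p4 is forced to False.
The remaining clauses are satisfied by p5 = False, p7 = False.

p1=F, p2=F, p3=T, p4=F, p5=F, p6=F, p7=F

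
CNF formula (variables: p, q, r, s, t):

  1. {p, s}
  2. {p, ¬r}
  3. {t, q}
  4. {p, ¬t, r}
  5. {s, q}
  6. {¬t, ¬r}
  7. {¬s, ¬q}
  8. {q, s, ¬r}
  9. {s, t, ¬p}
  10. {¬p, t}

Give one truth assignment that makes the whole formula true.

p=T, q=T, r=F, s=F, t=T

Check each clause:
  1. {p, s} — p is true.
  2. {¬r, p} — p is true.
  3. {q, t} — q is true.
  4. {p, r, ¬t} — p is true.
  5. {q, s} — q is true.
  6. {¬r, ¬t} — ¬r is true.
  7. {¬q, ¬s} — ¬s is true.
  8. {¬r, s, q} — q is true.
  9. {s, t, ¬p} — t is true.
  10. {¬p, t} — t is true.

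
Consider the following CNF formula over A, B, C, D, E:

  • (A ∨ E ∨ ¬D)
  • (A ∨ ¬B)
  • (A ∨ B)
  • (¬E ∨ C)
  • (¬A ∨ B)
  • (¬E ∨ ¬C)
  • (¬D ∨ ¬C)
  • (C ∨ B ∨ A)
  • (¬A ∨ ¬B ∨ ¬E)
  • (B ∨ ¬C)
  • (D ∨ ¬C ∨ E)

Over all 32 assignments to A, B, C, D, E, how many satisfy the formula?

2

The models are:
  A=1 B=1 C=0 D=0 E=0
  A=1 B=1 C=0 D=1 E=0
That's 2 in total.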